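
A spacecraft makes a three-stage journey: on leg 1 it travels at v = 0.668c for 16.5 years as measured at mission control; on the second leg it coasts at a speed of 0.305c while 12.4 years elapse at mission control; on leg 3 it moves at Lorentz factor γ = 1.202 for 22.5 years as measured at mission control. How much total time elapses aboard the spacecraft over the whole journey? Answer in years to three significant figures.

Leg 1: γ = 1/√(1 − 0.668²) = 1/√0.5538 = 1.344; τ_1 = 16.5/1.344 = 12.28 years.
Leg 2: γ = 1/√(1 − 0.305²) = 1/√0.9070 = 1.050; τ_2 = 12.4/1.050 = 11.81 years.
Leg 3: γ = 1.202; τ_3 = 22.5/1.202 = 18.72 years.
Total: 12.28 + 11.81 + 18.72 years.

τ = 42.8 years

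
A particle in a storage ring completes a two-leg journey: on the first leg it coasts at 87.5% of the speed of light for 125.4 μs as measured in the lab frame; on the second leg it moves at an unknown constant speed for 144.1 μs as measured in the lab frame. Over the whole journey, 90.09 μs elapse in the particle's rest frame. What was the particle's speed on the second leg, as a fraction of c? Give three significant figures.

Leg 1: β = 0.875; γ = 1/√(1 − 0.875²) = 1/√0.2344 = 2.066; τ_1 = 125.4/2.066 = 60.71 μs.
Leg 2: speed unknown; τ_2 = 144.1/γ_2.
Total proper time: 60.71 + τ_2 = 90.09, so τ_2 = 90.09 − 60.71 = 29.38 μs.
γ_2 = 144.1/29.38 = 4.905; β = √(1 − 1/γ²) = √0.9584.

β = 0.979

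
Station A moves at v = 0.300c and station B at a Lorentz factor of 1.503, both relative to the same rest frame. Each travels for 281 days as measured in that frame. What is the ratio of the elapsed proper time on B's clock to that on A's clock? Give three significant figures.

A: γ = 1/√(1 − 0.300²) = 1/√0.9100 = 1.048. B: γ = 1.503.
τ_A/τ_B = γ_B/γ_A = 1.503/1.048 = 1.434, so τ_B/τ_A = 0.6975.

τ_B/τ_A = 0.697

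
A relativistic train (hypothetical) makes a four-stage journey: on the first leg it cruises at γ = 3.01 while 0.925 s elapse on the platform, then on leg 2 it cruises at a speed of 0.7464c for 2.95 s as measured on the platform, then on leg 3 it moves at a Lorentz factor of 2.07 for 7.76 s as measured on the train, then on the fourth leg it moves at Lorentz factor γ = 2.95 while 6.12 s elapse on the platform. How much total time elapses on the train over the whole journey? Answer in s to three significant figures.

τ = 12.1 s

Leg 1: γ = 3.01; τ_1 = 0.925/3.010 = 0.3073 s.
Leg 2: γ = 1/√(1 − 0.7464²) = 1/√0.4429 = 1.503; τ_2 = 2.95/1.503 = 1.963 s.
Leg 3: 7.76 s is already measured on the train.
Leg 4: γ = 2.95; τ_4 = 6.12/2.950 = 2.075 s.
Total: 0.3073 + 1.963 + 7.760 + 2.075 s.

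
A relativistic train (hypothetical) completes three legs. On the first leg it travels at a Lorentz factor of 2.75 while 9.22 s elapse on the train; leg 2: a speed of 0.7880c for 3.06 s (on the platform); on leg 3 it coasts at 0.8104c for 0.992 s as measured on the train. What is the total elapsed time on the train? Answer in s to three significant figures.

Leg 1: 9.22 s is already measured on the train.
Leg 2: γ = 1/√(1 − 0.7880²) = 1/√0.3791 = 1.624; τ_2 = 3.06/1.624 = 1.884 s.
Leg 3: 0.992 s is already measured on the train.
Total: 9.220 + 1.884 + 0.9920 s.

τ = 12.1 s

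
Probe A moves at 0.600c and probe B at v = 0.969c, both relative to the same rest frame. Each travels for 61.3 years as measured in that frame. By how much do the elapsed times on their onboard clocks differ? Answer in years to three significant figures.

A: γ = 1/√(1 − 0.600²) = 5/4 = 1.250; τ_A = 61.3/1.250 = 49.04 years.
B: γ = 1/√(1 − 0.969²) = 1/√0.06104 = 4.048; τ_B = 61.3/4.048 = 15.14 years.

|τ_A − τ_B| = 33.9 years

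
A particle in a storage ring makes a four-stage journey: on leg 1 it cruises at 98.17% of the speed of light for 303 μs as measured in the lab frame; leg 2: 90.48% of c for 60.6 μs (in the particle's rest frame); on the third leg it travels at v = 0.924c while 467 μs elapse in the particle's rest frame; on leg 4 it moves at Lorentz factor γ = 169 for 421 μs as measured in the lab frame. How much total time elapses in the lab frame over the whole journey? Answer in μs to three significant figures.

Δt = 2090 μs

Leg 1: 303 μs is already measured in the lab frame.
Leg 2: β = 0.9048; γ = 1/√(1 − 0.9048²) = 1/√0.1813 = 2.348; Δt_2 = 2.348 × 60.6 = 142.3 μs.
Leg 3: γ = 1/√(1 − 0.924²) = 1/√0.1462 = 2.615; Δt_3 = 2.615 × 467 = 1221 μs.
Leg 4: 421 μs is already measured in the lab frame.
Total: 303.0 + 142.3 + 1221 + 421.0 μs.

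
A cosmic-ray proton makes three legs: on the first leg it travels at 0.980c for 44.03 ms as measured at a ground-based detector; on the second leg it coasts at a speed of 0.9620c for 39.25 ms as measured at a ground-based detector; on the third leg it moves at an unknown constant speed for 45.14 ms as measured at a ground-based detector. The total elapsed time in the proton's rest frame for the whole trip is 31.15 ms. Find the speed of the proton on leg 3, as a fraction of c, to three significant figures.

β = 0.966

Leg 1: γ = 1/√(1 − 0.980²) = 1/√0.03960 = 5.025; τ_1 = 44.03/5.025 = 8.762 ms.
Leg 2: γ = 1/√(1 − 0.9620²) = 1/√0.07456 = 3.662; τ_2 = 39.25/3.662 = 10.72 ms.
Leg 3: speed unknown; τ_3 = 45.14/γ_3.
Total proper time: 8.762 + 10.72 + τ_3 = 31.15, so τ_3 = 31.15 − 19.48 = 11.67 ms.
γ_3 = 45.14/11.67 = 3.868; β = √(1 − 1/γ²) = √0.9332.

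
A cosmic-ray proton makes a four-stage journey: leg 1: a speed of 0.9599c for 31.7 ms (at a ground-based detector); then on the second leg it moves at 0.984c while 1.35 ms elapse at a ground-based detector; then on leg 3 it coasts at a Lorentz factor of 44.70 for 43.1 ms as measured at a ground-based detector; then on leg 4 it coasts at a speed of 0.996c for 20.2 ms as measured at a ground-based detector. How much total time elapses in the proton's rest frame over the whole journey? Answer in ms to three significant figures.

τ = 11.9 ms

Leg 1: γ = 1/√(1 − 0.9599²) = 1/√0.07859 = 3.567; τ_1 = 31.7/3.567 = 8.887 ms.
Leg 2: γ = 1/√(1 − 0.984²) = 1/√0.03174 = 5.613; τ_2 = 1.35/5.613 = 0.2405 ms.
Leg 3: γ = 44.70; τ_3 = 43.1/44.70 = 0.9642 ms.
Leg 4: γ = 1/√(1 − 0.996²) = 1/√0.007984 = 11.19; τ_4 = 20.2/11.19 = 1.805 ms.
Total: 8.887 + 0.2405 + 0.9642 + 1.805 ms.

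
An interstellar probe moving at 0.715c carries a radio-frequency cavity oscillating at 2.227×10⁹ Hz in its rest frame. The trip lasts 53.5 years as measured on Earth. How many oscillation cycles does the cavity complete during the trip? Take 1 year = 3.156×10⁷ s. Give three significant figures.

γ = 1/√(1 − 0.715²) = 1/√0.4888 = 1.430
The oscillator's own cycle count is N = f × τ where τ is the proper time aboard the probe. τ = Δt/γ = 53.5/1.430 = 37.40 years = 1.180×10⁹ s.
N = 2.227×10⁹ × 1.180×10⁹ = 2.629×10¹⁸.

N = 2.63×10¹⁸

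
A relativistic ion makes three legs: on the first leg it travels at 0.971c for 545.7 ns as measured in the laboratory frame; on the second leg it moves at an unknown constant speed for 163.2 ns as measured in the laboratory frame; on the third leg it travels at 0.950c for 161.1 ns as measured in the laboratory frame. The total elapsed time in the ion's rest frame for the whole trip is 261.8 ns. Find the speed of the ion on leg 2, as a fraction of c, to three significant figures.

β = 0.868

Leg 1: γ = 1/√(1 − 0.971²) = 1/√0.05716 = 4.183; τ_1 = 545.7/4.183 = 130.5 ns.
Leg 2: speed unknown; τ_2 = 163.2/γ_2.
Leg 3: γ = 1/√(1 − 0.950²) = 1/√0.09750 = 3.203; τ_3 = 161.1/3.203 = 50.30 ns.
Total proper time: 130.5 + τ_2 + 50.30 = 261.8, so τ_2 = 261.8 − 180.8 = 81.03 ns.
γ_2 = 163.2/81.03 = 2.014; β = √(1 − 1/γ²) = √0.7535.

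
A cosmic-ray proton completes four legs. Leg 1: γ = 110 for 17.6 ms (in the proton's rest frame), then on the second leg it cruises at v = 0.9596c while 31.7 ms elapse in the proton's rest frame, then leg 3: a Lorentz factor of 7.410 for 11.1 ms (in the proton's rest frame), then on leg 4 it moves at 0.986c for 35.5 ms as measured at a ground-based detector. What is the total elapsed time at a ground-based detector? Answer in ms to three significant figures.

Δt = 2170 ms

Leg 1: γ = 110; Δt_1 = 110.0 × 17.6 = 1936 ms.
Leg 2: γ = 1/√(1 − 0.9596²) = 1/√0.07917 = 3.554; Δt_2 = 3.554 × 31.7 = 112.7 ms.
Leg 3: γ = 7.410; Δt_3 = 7.410 × 11.1 = 82.25 ms.
Leg 4: 35.5 ms is already measured at a ground-based detector.
Total: 1936 + 112.7 + 82.25 + 35.50 ms.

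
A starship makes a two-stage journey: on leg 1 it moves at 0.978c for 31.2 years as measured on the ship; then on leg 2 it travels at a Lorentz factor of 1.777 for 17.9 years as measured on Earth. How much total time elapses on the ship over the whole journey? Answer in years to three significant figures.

τ = 41.3 years

Leg 1: 31.2 years is already measured on the ship.
Leg 2: γ = 1.777; τ_2 = 17.9/1.777 = 10.07 years.
Total: 31.20 + 10.07 years.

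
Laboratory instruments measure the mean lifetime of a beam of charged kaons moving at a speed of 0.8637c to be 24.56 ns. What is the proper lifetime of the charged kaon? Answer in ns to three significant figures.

γ = 1/√(1 − 0.8637²) = 1/√0.2540 = 1.984
The lab-frame lifetime is the dilated interval; the proper lifetime is τ₀ = Δt/γ = 24.56/1.984 ns.

τ₀ = 12.4 ns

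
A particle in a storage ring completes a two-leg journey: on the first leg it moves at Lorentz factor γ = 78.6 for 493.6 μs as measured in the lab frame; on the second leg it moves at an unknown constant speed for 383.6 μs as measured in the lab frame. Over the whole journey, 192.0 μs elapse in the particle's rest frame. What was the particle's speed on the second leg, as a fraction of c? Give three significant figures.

β = 0.875

Leg 1: γ = 78.6; τ_1 = 493.6/78.60 = 6.280 μs.
Leg 2: speed unknown; τ_2 = 383.6/γ_2.
Total proper time: 6.280 + τ_2 = 192.0, so τ_2 = 192.0 − 6.280 = 185.7 μs.
γ_2 = 383.6/185.7 = 2.065; β = √(1 − 1/γ²) = √0.7656.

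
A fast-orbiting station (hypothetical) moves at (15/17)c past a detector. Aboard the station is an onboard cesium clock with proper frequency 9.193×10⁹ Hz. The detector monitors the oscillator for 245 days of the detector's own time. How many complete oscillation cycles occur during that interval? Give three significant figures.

γ = 1/√(1 − (15/17)²) = 17/8 = 2.125
During 245 days of lab time, the oscillator's proper time advances by τ = Δt/γ = 245/2.125 = 115.3 days = 9.961×10⁶ s.
N = f × τ = 9.193×10⁹ × 9.961×10⁶ = 9.158×10¹⁶.

N = 9.16×10¹⁶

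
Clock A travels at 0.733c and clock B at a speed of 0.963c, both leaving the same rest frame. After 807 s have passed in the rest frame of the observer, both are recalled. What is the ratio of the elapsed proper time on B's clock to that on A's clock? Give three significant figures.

A: γ = 1/√(1 − 0.733²) = 1/√0.4627 = 1.470. B: γ = 1/√(1 − 0.963²) = 1/√0.07263 = 3.711.
τ_A/τ_B = γ_B/γ_A = 3.711/1.470 = 2.524, so τ_B/τ_A = 0.3962.

τ_B/τ_A = 0.396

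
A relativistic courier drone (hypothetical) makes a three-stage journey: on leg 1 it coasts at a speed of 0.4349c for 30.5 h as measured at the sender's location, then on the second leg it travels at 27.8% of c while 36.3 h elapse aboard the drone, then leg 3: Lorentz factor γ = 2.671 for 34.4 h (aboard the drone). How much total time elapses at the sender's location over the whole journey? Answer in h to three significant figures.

Leg 1: 30.5 h is already measured at the sender's location.
Leg 2: β = 0.278; γ = 1/√(1 − 0.278²) = 1/√0.9227 = 1.041; Δt_2 = 1.041 × 36.3 = 37.79 h.
Leg 3: γ = 2.671; Δt_3 = 2.671 × 34.4 = 91.88 h.
Total: 30.50 + 37.79 + 91.88 h.

Δt = 160 h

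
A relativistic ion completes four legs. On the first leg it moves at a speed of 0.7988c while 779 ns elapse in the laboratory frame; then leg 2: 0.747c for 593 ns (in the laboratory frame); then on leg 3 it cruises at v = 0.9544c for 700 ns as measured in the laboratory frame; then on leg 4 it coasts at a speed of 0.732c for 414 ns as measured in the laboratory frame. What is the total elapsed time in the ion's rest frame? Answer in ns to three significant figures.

Leg 1: γ = 1/√(1 − 0.7988²) = 1/√0.3619 = 1.662; τ_1 = 779/1.662 = 468.6 ns.
Leg 2: γ = 1/√(1 − 0.747²) = 1/√0.4420 = 1.504; τ_2 = 593/1.504 = 394.2 ns.
Leg 3: γ = 1/√(1 − 0.9544²) = 1/√0.08912 = 3.350; τ_3 = 700/3.350 = 209.0 ns.
Leg 4: γ = 1/√(1 − 0.732²) = 1/√0.4642 = 1.468; τ_4 = 414/1.468 = 282.1 ns.
Total: 468.6 + 394.2 + 209.0 + 282.1 ns.

τ = 1350 ns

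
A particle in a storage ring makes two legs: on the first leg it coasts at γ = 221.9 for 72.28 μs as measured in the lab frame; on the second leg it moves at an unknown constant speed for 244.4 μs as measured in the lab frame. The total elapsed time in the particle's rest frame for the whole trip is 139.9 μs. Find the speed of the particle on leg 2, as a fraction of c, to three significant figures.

β = 0.821

Leg 1: γ = 221.9; τ_1 = 72.28/221.9 = 0.3257 μs.
Leg 2: speed unknown; τ_2 = 244.4/γ_2.
Total proper time: 0.3257 + τ_2 = 139.9, so τ_2 = 139.9 − 0.3257 = 139.6 μs.
γ_2 = 244.4/139.6 = 1.751; β = √(1 − 1/γ²) = √0.6739.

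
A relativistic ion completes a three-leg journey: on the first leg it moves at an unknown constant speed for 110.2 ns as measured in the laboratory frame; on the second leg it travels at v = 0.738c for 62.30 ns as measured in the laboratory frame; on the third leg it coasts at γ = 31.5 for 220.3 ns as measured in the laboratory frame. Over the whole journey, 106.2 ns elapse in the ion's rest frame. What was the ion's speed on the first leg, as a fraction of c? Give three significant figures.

β = 0.855

Leg 1: speed unknown; τ_1 = 110.2/γ_1.
Leg 2: γ = 1/√(1 − 0.738²) = 1/√0.4554 = 1.482; τ_2 = 62.30/1.482 = 42.04 ns.
Leg 3: γ = 31.5; τ_3 = 220.3/31.50 = 6.994 ns.
Total proper time: τ_1 + 42.04 + 6.994 = 106.2, so τ_1 = 106.2 − 49.03 = 57.17 ns.
γ_1 = 110.2/57.17 = 1.928; β = √(1 − 1/γ²) = √0.7309.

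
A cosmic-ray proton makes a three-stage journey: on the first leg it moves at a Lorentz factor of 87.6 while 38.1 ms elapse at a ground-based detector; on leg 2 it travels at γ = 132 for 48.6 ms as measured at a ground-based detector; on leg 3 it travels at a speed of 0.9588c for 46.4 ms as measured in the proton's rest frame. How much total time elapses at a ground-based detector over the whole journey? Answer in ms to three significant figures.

Δt = 250 ms

Leg 1: 38.1 ms is already measured at a ground-based detector.
Leg 2: 48.6 ms is already measured at a ground-based detector.
Leg 3: γ = 1/√(1 − 0.9588²) = 1/√0.08070 = 3.520; Δt_3 = 3.520 × 46.4 = 163.3 ms.
Total: 38.10 + 48.60 + 163.3 ms.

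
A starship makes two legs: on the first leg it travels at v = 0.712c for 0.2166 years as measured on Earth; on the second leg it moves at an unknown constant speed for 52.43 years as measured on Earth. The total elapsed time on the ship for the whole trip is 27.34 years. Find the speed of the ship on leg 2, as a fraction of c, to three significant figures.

β = 0.855

Leg 1: γ = 1/√(1 − 0.712²) = 1/√0.4931 = 1.424; τ_1 = 0.2166/1.424 = 0.1521 years.
Leg 2: speed unknown; τ_2 = 52.43/γ_2.
Total proper time: 0.1521 + τ_2 = 27.34, so τ_2 = 27.34 − 0.1521 = 27.19 years.
γ_2 = 52.43/27.19 = 1.928; β = √(1 − 1/γ²) = √0.7311.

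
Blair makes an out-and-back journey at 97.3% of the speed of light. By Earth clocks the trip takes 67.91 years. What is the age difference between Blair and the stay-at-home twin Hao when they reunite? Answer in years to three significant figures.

Δt − τ = 52.2 years

β = 0.973; γ = 1/√(1 − 0.973²) = 1/√0.05327 = 4.333
Blair's elapsed proper time: τ = 67.91/4.333 = 15.67 years.
Age gap = Δt − τ = 67.91 − 15.67 years.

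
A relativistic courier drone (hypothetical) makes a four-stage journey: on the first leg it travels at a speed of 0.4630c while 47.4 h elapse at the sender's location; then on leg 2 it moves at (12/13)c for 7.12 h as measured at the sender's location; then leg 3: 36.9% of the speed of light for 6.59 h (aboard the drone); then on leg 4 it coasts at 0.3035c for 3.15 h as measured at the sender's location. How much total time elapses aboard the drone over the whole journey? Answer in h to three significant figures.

Leg 1: γ = 1/√(1 − 0.4630²) = 1/√0.7856 = 1.128; τ_1 = 47.4/1.128 = 42.01 h.
Leg 2: γ = 1/√(1 − (12/13)²) = 13/5 = 2.600; τ_2 = 7.12/2.600 = 2.738 h.
Leg 3: 6.59 h is already measured aboard the drone.
Leg 4: γ = 1/√(1 − 0.3035²) = 1/√0.9079 = 1.050; τ_4 = 3.15/1.050 = 3.001 h.
Total: 42.01 + 2.738 + 6.590 + 3.001 h.

τ = 54.3 h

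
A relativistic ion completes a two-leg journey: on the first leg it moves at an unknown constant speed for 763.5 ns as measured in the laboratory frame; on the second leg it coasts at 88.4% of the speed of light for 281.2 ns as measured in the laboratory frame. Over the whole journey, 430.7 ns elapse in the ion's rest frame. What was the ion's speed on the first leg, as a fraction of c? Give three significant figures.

β = 0.920

Leg 1: speed unknown; τ_1 = 763.5/γ_1.
Leg 2: β = 0.884; γ = 1/√(1 − 0.884²) = 1/√0.2185 = 2.139; τ_2 = 281.2/2.139 = 131.5 ns.
Total proper time: τ_1 + 131.5 = 430.7, so τ_1 = 430.7 − 131.5 = 299.2 ns.
γ_1 = 763.5/299.2 = 2.551; β = √(1 − 1/γ²) = √0.8464.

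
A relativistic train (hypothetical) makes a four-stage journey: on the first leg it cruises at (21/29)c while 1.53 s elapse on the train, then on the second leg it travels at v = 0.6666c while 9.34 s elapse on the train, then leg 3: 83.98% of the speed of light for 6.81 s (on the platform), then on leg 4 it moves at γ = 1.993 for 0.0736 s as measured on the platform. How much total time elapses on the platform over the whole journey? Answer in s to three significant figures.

Leg 1: γ = 1/√(1 − (21/29)²) = 29/20 = 1.450; Δt_1 = 1.450 × 1.53 = 2.219 s.
Leg 2: γ = 1/√(1 − 0.6666²) = 1/√0.5556 = 1.342; Δt_2 = 1.342 × 9.34 = 12.53 s.
Leg 3: 6.81 s is already measured on the platform.
Leg 4: 0.0736 s is already measured on the platform.
Total: 2.219 + 12.53 + 6.810 + 0.07360 s.

Δt = 21.6 s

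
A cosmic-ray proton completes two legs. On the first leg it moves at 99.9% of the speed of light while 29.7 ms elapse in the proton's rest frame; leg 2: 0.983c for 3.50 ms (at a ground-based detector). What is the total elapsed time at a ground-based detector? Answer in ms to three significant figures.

Leg 1: β = 0.999; γ = 1/√(1 − 0.999²) = 1/√0.001999 = 22.37; Δt_1 = 22.37 × 29.7 = 664.3 ms.
Leg 2: 3.50 ms is already measured at a ground-based detector.
Total: 664.3 + 3.500 ms.

Δt = 668 ms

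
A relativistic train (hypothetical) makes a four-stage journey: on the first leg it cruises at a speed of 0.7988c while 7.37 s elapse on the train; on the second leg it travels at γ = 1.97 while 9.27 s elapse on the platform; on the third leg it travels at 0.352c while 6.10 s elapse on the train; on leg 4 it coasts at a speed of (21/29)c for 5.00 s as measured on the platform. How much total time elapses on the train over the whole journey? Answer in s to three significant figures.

τ = 21.6 s

Leg 1: 7.37 s is already measured on the train.
Leg 2: γ = 1.97; τ_2 = 9.27/1.970 = 4.706 s.
Leg 3: 6.10 s is already measured on the train.
Leg 4: γ = 1/√(1 − (21/29)²) = 29/20 = 1.450; τ_4 = 5.00/1.450 = 3.448 s.
Total: 7.370 + 4.706 + 6.100 + 3.448 s.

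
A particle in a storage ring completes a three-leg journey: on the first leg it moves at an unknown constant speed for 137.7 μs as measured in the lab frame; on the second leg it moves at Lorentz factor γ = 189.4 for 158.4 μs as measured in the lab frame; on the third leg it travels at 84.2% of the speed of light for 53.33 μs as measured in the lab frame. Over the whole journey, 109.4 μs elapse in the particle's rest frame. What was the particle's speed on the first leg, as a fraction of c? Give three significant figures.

Leg 1: speed unknown; τ_1 = 137.7/γ_1.
Leg 2: γ = 189.4; τ_2 = 158.4/189.4 = 0.8363 μs.
Leg 3: β = 0.842; γ = 1/√(1 − 0.842²) = 1/√0.2910 = 1.854; τ_3 = 53.33/1.854 = 28.77 μs.
Total proper time: τ_1 + 0.8363 + 28.77 = 109.4, so τ_1 = 109.4 − 29.61 = 79.79 μs.
γ_1 = 137.7/79.79 = 1.726; β = √(1 − 1/γ²) = √0.6642.

β = 0.815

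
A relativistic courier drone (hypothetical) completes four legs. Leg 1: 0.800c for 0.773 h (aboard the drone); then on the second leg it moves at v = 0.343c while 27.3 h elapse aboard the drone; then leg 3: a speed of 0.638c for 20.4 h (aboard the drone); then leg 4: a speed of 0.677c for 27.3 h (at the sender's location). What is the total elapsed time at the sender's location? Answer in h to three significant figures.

Δt = 84.1 h

Leg 1: γ = 1/√(1 − 0.800²) = 5/3 ≈ 1.667; Δt_1 = 1.667 × 0.773 = 1.288 h.
Leg 2: γ = 1/√(1 − 0.343²) = 1/√0.8824 = 1.065; Δt_2 = 1.065 × 27.3 = 29.06 h.
Leg 3: γ = 1/√(1 − 0.638²) = 1/√0.5930 = 1.299; Δt_3 = 1.299 × 20.4 = 26.49 h.
Leg 4: 27.3 h is already measured at the sender's location.
Total: 1.288 + 29.06 + 26.49 + 27.30 h.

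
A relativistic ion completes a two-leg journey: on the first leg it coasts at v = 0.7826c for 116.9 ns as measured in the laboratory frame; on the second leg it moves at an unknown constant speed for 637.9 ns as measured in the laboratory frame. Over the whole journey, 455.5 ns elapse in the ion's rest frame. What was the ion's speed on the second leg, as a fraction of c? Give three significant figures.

β = 0.800

Leg 1: γ = 1/√(1 − 0.7826²) = 1/√0.3875 = 1.606; τ_1 = 116.9/1.606 = 72.77 ns.
Leg 2: speed unknown; τ_2 = 637.9/γ_2.
Total proper time: 72.77 + τ_2 = 455.5, so τ_2 = 455.5 − 72.77 = 382.7 ns.
γ_2 = 637.9/382.7 = 1.667; β = √(1 − 1/γ²) = √0.6400.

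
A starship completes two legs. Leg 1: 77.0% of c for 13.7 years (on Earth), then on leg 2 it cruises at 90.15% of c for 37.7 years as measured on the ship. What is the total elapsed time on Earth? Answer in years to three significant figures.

Leg 1: 13.7 years is already measured on Earth.
Leg 2: β = 0.9015; γ = 1/√(1 − 0.9015²) = 1/√0.1873 = 2.311; Δt_2 = 2.311 × 37.7 = 87.11 years.
Total: 13.70 + 87.11 years.

Δt = 101 years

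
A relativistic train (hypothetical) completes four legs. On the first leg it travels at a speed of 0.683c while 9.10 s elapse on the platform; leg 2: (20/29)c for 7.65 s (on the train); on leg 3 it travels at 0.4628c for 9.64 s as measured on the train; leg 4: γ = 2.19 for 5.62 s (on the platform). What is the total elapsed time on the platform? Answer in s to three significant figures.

Δt = 36.2 s

Leg 1: 9.10 s is already measured on the platform.
Leg 2: γ = 1/√(1 − (20/29)²) = 29/21 ≈ 1.381; Δt_2 = 1.381 × 7.65 = 10.56 s.
Leg 3: γ = 1/√(1 − 0.4628²) = 1/√0.7858 = 1.128; Δt_3 = 1.128 × 9.64 = 10.87 s.
Leg 4: 5.62 s is already measured on the platform.
Total: 9.100 + 10.56 + 10.87 + 5.620 s.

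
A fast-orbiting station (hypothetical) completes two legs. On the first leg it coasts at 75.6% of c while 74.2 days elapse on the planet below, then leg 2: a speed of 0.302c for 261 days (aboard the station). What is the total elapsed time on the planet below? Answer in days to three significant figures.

Leg 1: 74.2 days is already measured on the planet below.
Leg 2: γ = 1/√(1 − 0.302²) = 1/√0.9088 = 1.049; Δt_2 = 1.049 × 261 = 273.8 days.
Total: 74.20 + 273.8 days.

Δt = 348 days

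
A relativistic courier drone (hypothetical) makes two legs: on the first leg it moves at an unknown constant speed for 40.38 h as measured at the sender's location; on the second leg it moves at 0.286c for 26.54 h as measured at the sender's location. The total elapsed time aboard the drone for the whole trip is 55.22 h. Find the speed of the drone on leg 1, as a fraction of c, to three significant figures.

β = 0.675

Leg 1: speed unknown; τ_1 = 40.38/γ_1.
Leg 2: γ = 1/√(1 − 0.286²) = 1/√0.9182 = 1.044; τ_2 = 26.54/1.044 = 25.43 h.
Total proper time: τ_1 + 25.43 = 55.22, so τ_1 = 55.22 − 25.43 = 29.79 h.
γ_1 = 40.38/29.79 = 1.356; β = √(1 − 1/γ²) = √0.4558.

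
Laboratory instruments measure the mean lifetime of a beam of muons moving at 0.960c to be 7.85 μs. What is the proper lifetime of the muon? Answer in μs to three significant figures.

τ₀ = 2.20 μs

γ = 1/√(1 − 0.960²) = 25/7 ≈ 3.571
The lab-frame lifetime is the dilated interval; the proper lifetime is τ₀ = Δt/γ = 7.85/3.571 μs.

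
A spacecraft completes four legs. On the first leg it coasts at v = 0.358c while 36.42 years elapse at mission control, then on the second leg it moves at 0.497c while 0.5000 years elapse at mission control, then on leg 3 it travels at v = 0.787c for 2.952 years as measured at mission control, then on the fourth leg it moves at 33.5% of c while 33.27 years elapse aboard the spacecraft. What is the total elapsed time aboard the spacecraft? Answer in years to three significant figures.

Leg 1: γ = 1/√(1 − 0.358²) = 1/√0.8718 = 1.071; τ_1 = 36.42/1.071 = 34.01 years.
Leg 2: γ = 1/√(1 − 0.497²) = 1/√0.7530 = 1.152; τ_2 = 0.5000/1.152 = 0.4339 years.
Leg 3: γ = 1/√(1 − 0.787²) = 1/√0.3806 = 1.621; τ_3 = 2.952/1.621 = 1.821 years.
Leg 4: 33.27 years is already measured aboard the spacecraft.
Total: 34.01 + 0.4339 + 1.821 + 33.27 years.

τ = 69.5 years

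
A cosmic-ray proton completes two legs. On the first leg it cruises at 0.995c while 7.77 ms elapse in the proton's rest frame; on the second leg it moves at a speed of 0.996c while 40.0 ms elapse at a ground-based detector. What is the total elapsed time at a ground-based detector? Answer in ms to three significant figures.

Δt = 118 ms

Leg 1: γ = 1/√(1 − 0.995²) = 1/√0.009975 = 10.01; Δt_1 = 10.01 × 7.77 = 77.80 ms.
Leg 2: 40.0 ms is already measured at a ground-based detector.
Total: 77.80 + 40.00 ms.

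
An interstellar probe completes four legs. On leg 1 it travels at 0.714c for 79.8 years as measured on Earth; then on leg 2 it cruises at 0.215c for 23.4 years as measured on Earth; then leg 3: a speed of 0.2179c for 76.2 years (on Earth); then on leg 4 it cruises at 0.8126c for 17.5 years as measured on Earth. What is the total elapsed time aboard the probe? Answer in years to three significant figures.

Leg 1: γ = 1/√(1 − 0.714²) = 1/√0.4902 = 1.428; τ_1 = 79.8/1.428 = 55.87 years.
Leg 2: γ = 1/√(1 − 0.215²) = 1/√0.9538 = 1.024; τ_2 = 23.4/1.024 = 22.85 years.
Leg 3: γ = 1/√(1 − 0.2179²) = 1/√0.9525 = 1.025; τ_3 = 76.2/1.025 = 74.37 years.
Leg 4: γ = 1/√(1 − 0.8126²) = 1/√0.3397 = 1.716; τ_4 = 17.5/1.716 = 10.20 years.
Total: 55.87 + 22.85 + 74.37 + 10.20 years.

τ = 163 years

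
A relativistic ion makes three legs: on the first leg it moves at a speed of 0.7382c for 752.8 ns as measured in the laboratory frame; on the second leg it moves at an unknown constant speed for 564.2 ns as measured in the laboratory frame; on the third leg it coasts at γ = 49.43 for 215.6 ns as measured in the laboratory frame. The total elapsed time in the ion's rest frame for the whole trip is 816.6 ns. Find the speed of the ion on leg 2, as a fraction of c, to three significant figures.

β = 0.842

Leg 1: γ = 1/√(1 − 0.7382²) = 1/√0.4551 = 1.482; τ_1 = 752.8/1.482 = 507.8 ns.
Leg 2: speed unknown; τ_2 = 564.2/γ_2.
Leg 3: γ = 49.43; τ_3 = 215.6/49.43 = 4.362 ns.
Total proper time: 507.8 + τ_2 + 4.362 = 816.6, so τ_2 = 816.6 − 512.2 = 304.4 ns.
γ_2 = 564.2/304.4 = 1.853; β = √(1 − 1/γ²) = √0.7089.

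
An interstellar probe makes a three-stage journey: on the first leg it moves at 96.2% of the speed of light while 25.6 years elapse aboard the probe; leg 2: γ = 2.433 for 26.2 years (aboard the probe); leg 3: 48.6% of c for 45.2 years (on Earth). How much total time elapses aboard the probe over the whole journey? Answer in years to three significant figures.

τ = 91.3 years

Leg 1: 25.6 years is already measured aboard the probe.
Leg 2: 26.2 years is already measured aboard the probe.
Leg 3: β = 0.486; γ = 1/√(1 − 0.486²) = 1/√0.7638 = 1.144; τ_3 = 45.2/1.144 = 39.50 years.
Total: 25.60 + 26.20 + 39.50 years.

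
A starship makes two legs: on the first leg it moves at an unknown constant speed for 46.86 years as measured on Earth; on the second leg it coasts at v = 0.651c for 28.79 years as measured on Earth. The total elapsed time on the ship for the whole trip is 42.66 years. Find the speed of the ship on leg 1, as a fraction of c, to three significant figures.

Leg 1: speed unknown; τ_1 = 46.86/γ_1.
Leg 2: γ = 1/√(1 − 0.651²) = 1/√0.5762 = 1.317; τ_2 = 28.79/1.317 = 21.85 years.
Total proper time: τ_1 + 21.85 = 42.66, so τ_1 = 42.66 − 21.85 = 20.81 years.
γ_1 = 46.86/20.81 = 2.252; β = √(1 − 1/γ²) = √0.8029.

β = 0.896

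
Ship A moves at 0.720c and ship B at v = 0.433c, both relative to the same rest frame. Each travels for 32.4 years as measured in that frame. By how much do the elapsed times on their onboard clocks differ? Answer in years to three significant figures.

A: γ = 1/√(1 − 0.720²) = 1/√0.4816 = 1.441; τ_A = 32.4/1.441 = 22.48 years.
B: γ = 1/√(1 − 0.433²) = 1/√0.8125 = 1.109; τ_B = 32.4/1.109 = 29.21 years.

|τ_A − τ_B| = 6.72 years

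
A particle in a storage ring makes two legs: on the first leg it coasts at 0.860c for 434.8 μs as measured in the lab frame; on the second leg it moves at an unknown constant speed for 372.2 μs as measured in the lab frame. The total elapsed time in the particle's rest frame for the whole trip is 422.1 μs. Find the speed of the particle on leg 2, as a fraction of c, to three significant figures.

Leg 1: γ = 1/√(1 − 0.860²) = 1/√0.2604 = 1.960; τ_1 = 434.8/1.960 = 221.9 μs.
Leg 2: speed unknown; τ_2 = 372.2/γ_2.
Total proper time: 221.9 + τ_2 = 422.1, so τ_2 = 422.1 − 221.9 = 200.2 μs.
γ_2 = 372.2/200.2 = 1.859; β = √(1 − 1/γ²) = √0.7106.

β = 0.843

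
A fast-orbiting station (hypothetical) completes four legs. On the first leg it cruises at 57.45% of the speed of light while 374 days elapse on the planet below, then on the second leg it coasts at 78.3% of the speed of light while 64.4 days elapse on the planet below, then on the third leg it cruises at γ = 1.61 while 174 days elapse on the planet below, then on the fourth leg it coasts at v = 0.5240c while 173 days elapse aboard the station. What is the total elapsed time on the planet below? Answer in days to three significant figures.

Δt = 816 days

Leg 1: 374 days is already measured on the planet below.
Leg 2: 64.4 days is already measured on the planet below.
Leg 3: 174 days is already measured on the planet below.
Leg 4: γ = 1/√(1 − 0.5240²) = 1/√0.7254 = 1.174; Δt_4 = 1.174 × 173 = 203.1 days.
Total: 374.0 + 64.40 + 174.0 + 203.1 days.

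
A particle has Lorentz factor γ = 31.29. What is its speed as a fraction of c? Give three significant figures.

β = √(1 − 1/γ²) = √(1 − 1/31.29²) = √(1 − 0.001021) = √0.9990

β = 0.999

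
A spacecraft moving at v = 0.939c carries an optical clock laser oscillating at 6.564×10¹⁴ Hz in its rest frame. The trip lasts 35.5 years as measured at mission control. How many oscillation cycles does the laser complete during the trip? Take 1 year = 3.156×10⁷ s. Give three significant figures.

N = 2.53×10²³

γ = 1/√(1 − 0.939²) = 1/√0.1183 = 2.908
The oscillator's own cycle count is N = f × τ where τ is the proper time aboard the spacecraft. τ = Δt/γ = 35.5/2.908 = 12.21 years = 3.853×10⁸ s.
N = 6.564×10¹⁴ × 3.853×10⁸ = 2.529×10²³.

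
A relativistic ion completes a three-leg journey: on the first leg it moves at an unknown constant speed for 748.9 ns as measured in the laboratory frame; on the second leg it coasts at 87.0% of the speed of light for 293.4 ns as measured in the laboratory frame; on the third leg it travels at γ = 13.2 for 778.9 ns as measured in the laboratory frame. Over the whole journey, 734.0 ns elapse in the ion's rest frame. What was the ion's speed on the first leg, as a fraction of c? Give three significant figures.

β = 0.706

Leg 1: speed unknown; τ_1 = 748.9/γ_1.
Leg 2: β = 0.870; γ = 1/√(1 − 0.870²) = 1/√0.2431 = 2.028; τ_2 = 293.4/2.028 = 144.7 ns.
Leg 3: γ = 13.2; τ_3 = 778.9/13.20 = 59.01 ns.
Total proper time: τ_1 + 144.7 + 59.01 = 734.0, so τ_1 = 734.0 − 203.7 = 530.3 ns.
γ_1 = 748.9/530.3 = 1.412; β = √(1 − 1/γ²) = √0.4985.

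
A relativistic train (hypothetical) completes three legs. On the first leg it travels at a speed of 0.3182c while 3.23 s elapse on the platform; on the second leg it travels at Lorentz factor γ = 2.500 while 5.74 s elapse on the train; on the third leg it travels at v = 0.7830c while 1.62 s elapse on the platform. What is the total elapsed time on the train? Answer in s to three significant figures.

τ = 9.81 s

Leg 1: γ = 1/√(1 − 0.3182²) = 1/√0.8987 = 1.055; τ_1 = 3.23/1.055 = 3.062 s.
Leg 2: 5.74 s is already measured on the train.
Leg 3: γ = 1/√(1 − 0.7830²) = 1/√0.3869 = 1.608; τ_3 = 1.62/1.608 = 1.008 s.
Total: 3.062 + 5.740 + 1.008 s.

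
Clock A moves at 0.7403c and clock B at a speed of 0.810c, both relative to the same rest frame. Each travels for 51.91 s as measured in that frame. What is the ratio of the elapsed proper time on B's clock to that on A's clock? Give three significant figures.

τ_B/τ_A = 0.872

A: γ = 1/√(1 − 0.7403²) = 1/√0.4520 = 1.487. B: γ = 1/√(1 − 0.810²) = 1/√0.3439 = 1.705.
τ_A/τ_B = γ_B/γ_A = 1.705/1.487 = 1.146, so τ_B/τ_A = 0.8723.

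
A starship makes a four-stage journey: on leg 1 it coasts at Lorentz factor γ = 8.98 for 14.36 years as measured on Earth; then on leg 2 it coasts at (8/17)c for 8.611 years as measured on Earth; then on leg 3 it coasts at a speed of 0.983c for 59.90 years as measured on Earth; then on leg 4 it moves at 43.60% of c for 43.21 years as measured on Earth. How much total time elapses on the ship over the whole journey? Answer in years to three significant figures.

τ = 59.1 years

Leg 1: γ = 8.98; τ_1 = 14.36/8.980 = 1.599 years.
Leg 2: γ = 1/√(1 − (8/17)²) = 17/15 ≈ 1.133; τ_2 = 8.611/1.133 = 7.598 years.
Leg 3: γ = 1/√(1 − 0.983²) = 1/√0.03371 = 5.446; τ_3 = 59.90/5.446 = 11.00 years.
Leg 4: β = 0.4360; γ = 1/√(1 − 0.4360²) = 1/√0.8099 = 1.111; τ_4 = 43.21/1.111 = 38.89 years.
Total: 1.599 + 7.598 + 11.00 + 38.89 years.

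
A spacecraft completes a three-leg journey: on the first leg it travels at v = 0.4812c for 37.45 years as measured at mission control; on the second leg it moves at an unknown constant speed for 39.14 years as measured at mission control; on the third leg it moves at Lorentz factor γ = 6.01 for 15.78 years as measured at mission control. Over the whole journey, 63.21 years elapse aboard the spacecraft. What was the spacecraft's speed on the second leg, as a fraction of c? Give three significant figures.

β = 0.705

Leg 1: γ = 1/√(1 − 0.4812²) = 1/√0.7684 = 1.141; τ_1 = 37.45/1.141 = 32.83 years.
Leg 2: speed unknown; τ_2 = 39.14/γ_2.
Leg 3: γ = 6.01; τ_3 = 15.78/6.010 = 2.626 years.
Total proper time: 32.83 + τ_2 + 2.626 = 63.21, so τ_2 = 63.21 − 35.45 = 27.76 years.
γ_2 = 39.14/27.76 = 1.410; β = √(1 − 1/γ²) = √0.4971.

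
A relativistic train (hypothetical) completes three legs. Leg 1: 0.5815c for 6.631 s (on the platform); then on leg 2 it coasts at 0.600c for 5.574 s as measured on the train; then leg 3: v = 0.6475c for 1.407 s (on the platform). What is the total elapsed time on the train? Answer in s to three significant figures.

Leg 1: γ = 1/√(1 − 0.5815²) = 1/√0.6619 = 1.229; τ_1 = 6.631/1.229 = 5.395 s.
Leg 2: 5.574 s is already measured on the train.
Leg 3: γ = 1/√(1 − 0.6475²) = 1/√0.5807 = 1.312; τ_3 = 1.407/1.312 = 1.072 s.
Total: 5.395 + 5.574 + 1.072 s.

τ = 12.0 s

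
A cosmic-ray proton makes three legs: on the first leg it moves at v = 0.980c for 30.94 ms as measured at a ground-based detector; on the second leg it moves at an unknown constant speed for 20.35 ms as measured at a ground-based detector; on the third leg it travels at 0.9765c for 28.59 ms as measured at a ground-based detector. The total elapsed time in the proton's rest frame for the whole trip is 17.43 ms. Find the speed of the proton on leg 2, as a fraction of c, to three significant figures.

β = 0.968

Leg 1: γ = 1/√(1 − 0.980²) = 1/√0.03960 = 5.025; τ_1 = 30.94/5.025 = 6.157 ms.
Leg 2: speed unknown; τ_2 = 20.35/γ_2.
Leg 3: γ = 1/√(1 − 0.9765²) = 1/√0.04645 = 4.640; τ_3 = 28.59/4.640 = 6.162 ms.
Total proper time: 6.157 + τ_2 + 6.162 = 17.43, so τ_2 = 17.43 − 12.32 = 5.111 ms.
γ_2 = 20.35/5.111 = 3.981; β = √(1 − 1/γ²) = √0.9369.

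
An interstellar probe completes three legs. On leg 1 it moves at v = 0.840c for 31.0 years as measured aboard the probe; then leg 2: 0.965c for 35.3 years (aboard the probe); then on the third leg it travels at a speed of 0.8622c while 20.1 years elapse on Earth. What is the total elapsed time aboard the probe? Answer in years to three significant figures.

τ = 76.5 years

Leg 1: 31.0 years is already measured aboard the probe.
Leg 2: 35.3 years is already measured aboard the probe.
Leg 3: γ = 1/√(1 − 0.8622²) = 1/√0.2566 = 1.974; τ_3 = 20.1/1.974 = 10.18 years.
Total: 31.00 + 35.30 + 10.18 years.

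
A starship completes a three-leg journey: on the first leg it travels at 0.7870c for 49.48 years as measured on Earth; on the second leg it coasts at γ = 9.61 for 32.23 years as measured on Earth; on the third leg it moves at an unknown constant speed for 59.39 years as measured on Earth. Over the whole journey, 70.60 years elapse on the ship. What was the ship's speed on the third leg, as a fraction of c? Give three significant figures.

β = 0.786

Leg 1: γ = 1/√(1 − 0.7870²) = 1/√0.3806 = 1.621; τ_1 = 49.48/1.621 = 30.53 years.
Leg 2: γ = 9.61; τ_2 = 32.23/9.610 = 3.354 years.
Leg 3: speed unknown; τ_3 = 59.39/γ_3.
Total proper time: 30.53 + 3.354 + τ_3 = 70.60, so τ_3 = 70.60 − 33.88 = 36.72 years.
γ_3 = 59.39/36.72 = 1.617; β = √(1 − 1/γ²) = √0.6177.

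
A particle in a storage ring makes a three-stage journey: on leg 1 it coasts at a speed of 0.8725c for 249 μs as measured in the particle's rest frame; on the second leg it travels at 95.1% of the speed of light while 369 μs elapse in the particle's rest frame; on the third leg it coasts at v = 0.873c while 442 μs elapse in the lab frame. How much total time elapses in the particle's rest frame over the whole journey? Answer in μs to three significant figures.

τ = 834 μs

Leg 1: 249 μs is already measured in the particle's rest frame.
Leg 2: 369 μs is already measured in the particle's rest frame.
Leg 3: γ = 1/√(1 − 0.873²) = 1/√0.2379 = 2.050; τ_3 = 442/2.050 = 215.6 μs.
Total: 249.0 + 369.0 + 215.6 μs.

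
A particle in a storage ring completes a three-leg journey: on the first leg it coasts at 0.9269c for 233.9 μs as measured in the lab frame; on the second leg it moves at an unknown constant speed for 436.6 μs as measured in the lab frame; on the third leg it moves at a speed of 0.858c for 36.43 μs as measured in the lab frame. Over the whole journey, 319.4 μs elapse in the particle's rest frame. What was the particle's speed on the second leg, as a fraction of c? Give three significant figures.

Leg 1: γ = 1/√(1 − 0.9269²) = 1/√0.1409 = 2.664; τ_1 = 233.9/2.664 = 87.78 μs.
Leg 2: speed unknown; τ_2 = 436.6/γ_2.
Leg 3: γ = 1/√(1 − 0.858²) = 1/√0.2638 = 1.947; τ_3 = 36.43/1.947 = 18.71 μs.
Total proper time: 87.78 + τ_2 + 18.71 = 319.4, so τ_2 = 319.4 − 106.5 = 212.9 μs.
γ_2 = 436.6/212.9 = 2.051; β = √(1 − 1/γ²) = √0.7622.

β = 0.873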